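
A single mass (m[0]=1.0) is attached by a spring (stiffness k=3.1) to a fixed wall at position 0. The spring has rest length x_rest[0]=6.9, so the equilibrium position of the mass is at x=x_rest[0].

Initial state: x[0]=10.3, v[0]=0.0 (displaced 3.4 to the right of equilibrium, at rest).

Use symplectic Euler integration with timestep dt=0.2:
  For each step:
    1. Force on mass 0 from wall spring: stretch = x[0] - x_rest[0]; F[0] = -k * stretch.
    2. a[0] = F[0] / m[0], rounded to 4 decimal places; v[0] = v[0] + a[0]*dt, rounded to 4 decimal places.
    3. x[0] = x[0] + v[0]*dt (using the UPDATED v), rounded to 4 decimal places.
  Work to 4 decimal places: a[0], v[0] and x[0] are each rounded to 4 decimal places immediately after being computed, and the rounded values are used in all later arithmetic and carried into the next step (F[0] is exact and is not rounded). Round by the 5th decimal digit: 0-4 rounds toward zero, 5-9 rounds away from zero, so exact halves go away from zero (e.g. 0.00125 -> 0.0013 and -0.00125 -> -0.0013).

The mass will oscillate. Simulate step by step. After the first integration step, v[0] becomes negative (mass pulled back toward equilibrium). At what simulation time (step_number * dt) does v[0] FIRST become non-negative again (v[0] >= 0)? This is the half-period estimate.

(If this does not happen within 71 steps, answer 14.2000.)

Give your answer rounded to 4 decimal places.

Step 0: x=[10.3000] v=[0.0000]
Step 1: x=[9.8784] v=[-2.1080]
Step 2: x=[9.0875] v=[-3.9546]
Step 3: x=[8.0253] v=[-5.3109]
Step 4: x=[6.8236] v=[-6.0086]
Step 5: x=[5.6314] v=[-5.9612]
Step 6: x=[4.5965] v=[-5.1747]
Step 7: x=[3.8472] v=[-3.7465]
Step 8: x=[3.4764] v=[-1.8538]
Step 9: x=[3.5302] v=[0.2688]
First v>=0 after going negative at step 9, time=1.8000

Answer: 1.8000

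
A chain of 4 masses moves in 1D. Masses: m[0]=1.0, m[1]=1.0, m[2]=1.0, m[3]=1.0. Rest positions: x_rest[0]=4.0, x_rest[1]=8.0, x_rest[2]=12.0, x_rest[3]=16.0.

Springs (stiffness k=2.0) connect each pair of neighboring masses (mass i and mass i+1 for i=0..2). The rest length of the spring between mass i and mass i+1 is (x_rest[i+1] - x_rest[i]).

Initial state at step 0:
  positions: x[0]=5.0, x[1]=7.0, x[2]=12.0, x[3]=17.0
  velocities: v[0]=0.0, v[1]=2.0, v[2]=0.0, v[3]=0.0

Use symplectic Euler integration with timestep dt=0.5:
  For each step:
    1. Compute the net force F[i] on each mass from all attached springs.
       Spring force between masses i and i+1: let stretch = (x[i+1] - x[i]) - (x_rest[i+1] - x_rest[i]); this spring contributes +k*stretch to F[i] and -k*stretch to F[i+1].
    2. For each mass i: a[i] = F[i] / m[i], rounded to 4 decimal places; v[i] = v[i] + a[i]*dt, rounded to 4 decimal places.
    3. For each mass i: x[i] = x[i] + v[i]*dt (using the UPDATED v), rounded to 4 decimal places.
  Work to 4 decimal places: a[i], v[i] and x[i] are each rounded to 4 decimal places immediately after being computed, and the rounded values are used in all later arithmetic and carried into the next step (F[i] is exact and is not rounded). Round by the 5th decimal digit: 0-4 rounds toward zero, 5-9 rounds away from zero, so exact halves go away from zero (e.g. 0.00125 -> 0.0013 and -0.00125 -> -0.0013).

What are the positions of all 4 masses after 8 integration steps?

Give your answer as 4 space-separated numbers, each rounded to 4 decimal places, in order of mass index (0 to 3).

Answer: 5.3126 10.2188 16.2813 17.1876

Derivation:
Step 0: x=[5.0000 7.0000 12.0000 17.0000] v=[0.0000 2.0000 0.0000 0.0000]
Step 1: x=[4.0000 9.5000 12.0000 16.5000] v=[-2.0000 5.0000 0.0000 -1.0000]
Step 2: x=[3.7500 10.5000 13.0000 15.7500] v=[-0.5000 2.0000 2.0000 -1.5000]
Step 3: x=[4.8750 9.3750 14.1250 15.6250] v=[2.2500 -2.2500 2.2500 -0.2500]
Step 4: x=[6.2500 8.3750 13.6250 16.7500] v=[2.7500 -2.0000 -1.0000 2.2500]
Step 5: x=[6.6875 8.9375 12.0625 18.3125] v=[0.8750 1.1250 -3.1250 3.1250]
Step 6: x=[6.2500 9.9375 12.0625 18.7500] v=[-0.8750 2.0000 0.0000 0.8750]
Step 7: x=[5.6563 10.1563 14.3438 17.8438] v=[-1.1875 0.4375 4.5625 -1.8125]
Step 8: x=[5.3126 10.2188 16.2813 17.1876] v=[-0.6875 0.1250 3.8750 -1.3125]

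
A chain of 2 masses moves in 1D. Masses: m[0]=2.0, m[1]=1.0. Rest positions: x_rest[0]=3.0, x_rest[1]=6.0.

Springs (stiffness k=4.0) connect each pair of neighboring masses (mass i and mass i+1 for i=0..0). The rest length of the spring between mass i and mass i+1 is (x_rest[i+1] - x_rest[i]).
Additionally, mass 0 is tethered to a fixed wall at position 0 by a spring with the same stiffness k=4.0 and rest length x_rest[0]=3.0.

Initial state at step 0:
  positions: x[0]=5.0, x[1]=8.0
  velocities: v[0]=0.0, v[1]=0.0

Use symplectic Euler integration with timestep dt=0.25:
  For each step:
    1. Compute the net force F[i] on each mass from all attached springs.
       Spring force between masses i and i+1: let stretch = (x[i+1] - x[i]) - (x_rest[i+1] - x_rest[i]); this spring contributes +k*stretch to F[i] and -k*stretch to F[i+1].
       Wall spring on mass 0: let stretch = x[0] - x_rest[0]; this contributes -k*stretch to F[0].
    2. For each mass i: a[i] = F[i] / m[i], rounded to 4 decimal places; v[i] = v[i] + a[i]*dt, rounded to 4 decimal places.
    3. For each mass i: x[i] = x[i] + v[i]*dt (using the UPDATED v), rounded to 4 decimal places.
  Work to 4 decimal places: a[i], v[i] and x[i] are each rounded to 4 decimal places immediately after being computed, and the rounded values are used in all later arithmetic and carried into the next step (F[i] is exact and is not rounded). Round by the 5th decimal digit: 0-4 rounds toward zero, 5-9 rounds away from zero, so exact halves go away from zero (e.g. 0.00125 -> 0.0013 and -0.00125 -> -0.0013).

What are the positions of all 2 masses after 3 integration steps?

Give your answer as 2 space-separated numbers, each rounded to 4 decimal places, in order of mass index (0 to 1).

Answer: 3.7891 7.7188

Derivation:
Step 0: x=[5.0000 8.0000] v=[0.0000 0.0000]
Step 1: x=[4.7500 8.0000] v=[-1.0000 0.0000]
Step 2: x=[4.3125 7.9375] v=[-1.7500 -0.2500]
Step 3: x=[3.7891 7.7188] v=[-2.0938 -0.8750]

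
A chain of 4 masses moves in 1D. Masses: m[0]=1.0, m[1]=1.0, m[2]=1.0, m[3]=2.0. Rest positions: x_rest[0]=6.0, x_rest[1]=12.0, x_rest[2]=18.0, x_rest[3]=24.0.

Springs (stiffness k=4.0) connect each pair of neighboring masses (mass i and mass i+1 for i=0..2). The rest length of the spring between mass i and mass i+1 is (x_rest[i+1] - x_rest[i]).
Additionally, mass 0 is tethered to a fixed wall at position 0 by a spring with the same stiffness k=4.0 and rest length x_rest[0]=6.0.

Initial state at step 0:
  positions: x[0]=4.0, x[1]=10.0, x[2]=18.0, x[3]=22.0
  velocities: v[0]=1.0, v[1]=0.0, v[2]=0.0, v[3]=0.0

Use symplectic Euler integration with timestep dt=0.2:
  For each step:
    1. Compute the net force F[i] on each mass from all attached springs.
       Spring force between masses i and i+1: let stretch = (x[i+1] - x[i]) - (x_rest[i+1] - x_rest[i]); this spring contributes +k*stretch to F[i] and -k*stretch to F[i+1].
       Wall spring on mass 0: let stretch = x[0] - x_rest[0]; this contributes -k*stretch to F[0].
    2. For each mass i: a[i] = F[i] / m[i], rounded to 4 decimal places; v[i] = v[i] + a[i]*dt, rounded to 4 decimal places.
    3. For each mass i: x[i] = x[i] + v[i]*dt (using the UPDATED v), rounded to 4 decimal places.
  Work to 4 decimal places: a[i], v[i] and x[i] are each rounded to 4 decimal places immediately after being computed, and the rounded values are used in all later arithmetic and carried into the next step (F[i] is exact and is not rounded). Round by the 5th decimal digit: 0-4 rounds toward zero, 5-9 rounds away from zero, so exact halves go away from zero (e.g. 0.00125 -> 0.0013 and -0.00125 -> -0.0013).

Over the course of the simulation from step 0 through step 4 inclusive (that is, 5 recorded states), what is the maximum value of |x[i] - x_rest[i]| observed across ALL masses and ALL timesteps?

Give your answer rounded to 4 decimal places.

Step 0: x=[4.0000 10.0000 18.0000 22.0000] v=[1.0000 0.0000 0.0000 0.0000]
Step 1: x=[4.5200 10.3200 17.3600 22.1600] v=[2.6000 1.6000 -3.2000 0.8000]
Step 2: x=[5.2448 10.8384 16.3616 22.4160] v=[3.6240 2.5920 -4.9920 1.2800]
Step 3: x=[6.0254 11.3455 15.4482 22.6676] v=[3.9030 2.5357 -4.5670 1.2582]
Step 4: x=[6.6932 11.6579 15.0335 22.8217] v=[3.3388 1.5618 -2.0736 0.7704]
Max displacement = 2.9665

Answer: 2.9665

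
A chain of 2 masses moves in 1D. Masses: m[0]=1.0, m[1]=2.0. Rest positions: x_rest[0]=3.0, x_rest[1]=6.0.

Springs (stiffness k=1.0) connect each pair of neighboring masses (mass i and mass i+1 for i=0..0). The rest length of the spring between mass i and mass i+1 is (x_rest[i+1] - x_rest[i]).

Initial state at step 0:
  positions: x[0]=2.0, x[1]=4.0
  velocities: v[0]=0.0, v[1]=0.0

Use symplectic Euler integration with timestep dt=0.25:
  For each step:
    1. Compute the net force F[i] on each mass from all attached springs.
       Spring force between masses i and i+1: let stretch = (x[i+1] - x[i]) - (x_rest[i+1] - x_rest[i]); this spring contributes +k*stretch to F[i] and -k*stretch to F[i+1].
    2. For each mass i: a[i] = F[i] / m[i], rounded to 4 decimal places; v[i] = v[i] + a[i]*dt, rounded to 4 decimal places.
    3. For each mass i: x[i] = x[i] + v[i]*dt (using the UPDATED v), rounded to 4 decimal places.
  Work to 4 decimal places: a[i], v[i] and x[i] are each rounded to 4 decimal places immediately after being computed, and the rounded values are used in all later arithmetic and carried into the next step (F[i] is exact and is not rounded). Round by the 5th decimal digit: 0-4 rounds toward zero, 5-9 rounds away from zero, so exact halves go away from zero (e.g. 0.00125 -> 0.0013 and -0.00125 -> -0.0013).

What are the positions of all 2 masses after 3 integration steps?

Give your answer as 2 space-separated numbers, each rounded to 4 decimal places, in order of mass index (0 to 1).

Step 0: x=[2.0000 4.0000] v=[0.0000 0.0000]
Step 1: x=[1.9375 4.0313] v=[-0.2500 0.1250]
Step 2: x=[1.8184 4.0909] v=[-0.4766 0.2383]
Step 3: x=[1.6538 4.1732] v=[-0.6585 0.3293]

Answer: 1.6538 4.1732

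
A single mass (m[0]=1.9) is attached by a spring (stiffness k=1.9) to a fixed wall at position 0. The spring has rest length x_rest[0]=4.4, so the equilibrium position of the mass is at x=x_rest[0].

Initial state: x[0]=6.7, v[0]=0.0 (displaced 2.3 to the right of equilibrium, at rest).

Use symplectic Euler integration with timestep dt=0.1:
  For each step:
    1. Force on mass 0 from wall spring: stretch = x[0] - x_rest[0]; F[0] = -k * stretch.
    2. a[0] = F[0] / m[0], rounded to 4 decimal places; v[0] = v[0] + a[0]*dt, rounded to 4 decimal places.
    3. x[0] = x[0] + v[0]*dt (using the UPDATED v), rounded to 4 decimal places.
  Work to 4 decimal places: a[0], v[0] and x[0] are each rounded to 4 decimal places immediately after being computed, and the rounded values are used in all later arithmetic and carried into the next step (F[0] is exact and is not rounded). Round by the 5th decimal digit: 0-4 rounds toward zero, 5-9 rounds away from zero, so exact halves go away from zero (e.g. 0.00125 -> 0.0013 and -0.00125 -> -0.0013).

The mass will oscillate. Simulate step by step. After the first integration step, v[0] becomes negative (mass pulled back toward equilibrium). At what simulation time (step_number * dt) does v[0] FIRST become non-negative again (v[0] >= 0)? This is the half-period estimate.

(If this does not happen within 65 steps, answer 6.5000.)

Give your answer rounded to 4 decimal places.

Answer: 3.2000

Derivation:
Step 0: x=[6.7000] v=[0.0000]
Step 1: x=[6.6770] v=[-0.2300]
Step 2: x=[6.6312] v=[-0.4577]
Step 3: x=[6.5631] v=[-0.6808]
Step 4: x=[6.4734] v=[-0.8971]
Step 5: x=[6.3630] v=[-1.1044]
Step 6: x=[6.2329] v=[-1.3007]
Step 7: x=[6.0845] v=[-1.4840]
Step 8: x=[5.9193] v=[-1.6525]
Step 9: x=[5.7389] v=[-1.8044]
Step 10: x=[5.5451] v=[-1.9383]
Step 11: x=[5.3398] v=[-2.0528]
Step 12: x=[5.1251] v=[-2.1468]
Step 13: x=[4.9032] v=[-2.2193]
Step 14: x=[4.6762] v=[-2.2696]
Step 15: x=[4.4465] v=[-2.2972]
Step 16: x=[4.2163] v=[-2.3019]
Step 17: x=[3.9880] v=[-2.2835]
Step 18: x=[3.7638] v=[-2.2423]
Step 19: x=[3.5459] v=[-2.1787]
Step 20: x=[3.3366] v=[-2.0933]
Step 21: x=[3.1379] v=[-1.9870]
Step 22: x=[2.9518] v=[-1.8608]
Step 23: x=[2.7802] v=[-1.7160]
Step 24: x=[2.6248] v=[-1.5540]
Step 25: x=[2.4872] v=[-1.3765]
Step 26: x=[2.3687] v=[-1.1852]
Step 27: x=[2.2705] v=[-0.9821]
Step 28: x=[2.1936] v=[-0.7692]
Step 29: x=[2.1387] v=[-0.5486]
Step 30: x=[2.1065] v=[-0.3225]
Step 31: x=[2.0972] v=[-0.0932]
Step 32: x=[2.1109] v=[0.1371]
First v>=0 after going negative at step 32, time=3.2000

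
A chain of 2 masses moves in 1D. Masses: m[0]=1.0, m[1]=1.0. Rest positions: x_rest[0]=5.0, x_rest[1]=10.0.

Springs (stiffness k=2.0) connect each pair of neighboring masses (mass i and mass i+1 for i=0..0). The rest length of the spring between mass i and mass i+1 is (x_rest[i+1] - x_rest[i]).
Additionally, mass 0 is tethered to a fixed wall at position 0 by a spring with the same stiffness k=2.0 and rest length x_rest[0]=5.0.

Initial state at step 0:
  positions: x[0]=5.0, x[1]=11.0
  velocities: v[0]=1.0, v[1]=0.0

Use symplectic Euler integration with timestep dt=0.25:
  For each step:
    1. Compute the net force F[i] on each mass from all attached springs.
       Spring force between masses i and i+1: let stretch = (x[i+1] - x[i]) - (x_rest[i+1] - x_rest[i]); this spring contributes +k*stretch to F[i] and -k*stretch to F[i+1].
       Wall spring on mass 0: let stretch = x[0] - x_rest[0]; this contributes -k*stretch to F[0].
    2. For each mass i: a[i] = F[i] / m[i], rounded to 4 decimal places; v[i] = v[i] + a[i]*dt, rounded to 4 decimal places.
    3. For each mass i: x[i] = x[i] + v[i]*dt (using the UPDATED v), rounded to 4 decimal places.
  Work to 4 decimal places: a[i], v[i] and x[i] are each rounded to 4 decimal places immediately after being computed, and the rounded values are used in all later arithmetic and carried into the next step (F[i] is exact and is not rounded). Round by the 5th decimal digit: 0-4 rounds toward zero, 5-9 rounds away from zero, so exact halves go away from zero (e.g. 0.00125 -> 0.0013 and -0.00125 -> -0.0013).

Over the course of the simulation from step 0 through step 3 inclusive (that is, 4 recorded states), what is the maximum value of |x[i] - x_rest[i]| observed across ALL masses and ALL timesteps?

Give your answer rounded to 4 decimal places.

Step 0: x=[5.0000 11.0000] v=[1.0000 0.0000]
Step 1: x=[5.3750 10.8750] v=[1.5000 -0.5000]
Step 2: x=[5.7656 10.6875] v=[1.5625 -0.7500]
Step 3: x=[6.0508 10.5098] v=[1.1407 -0.7110]
Max displacement = 1.0508

Answer: 1.0508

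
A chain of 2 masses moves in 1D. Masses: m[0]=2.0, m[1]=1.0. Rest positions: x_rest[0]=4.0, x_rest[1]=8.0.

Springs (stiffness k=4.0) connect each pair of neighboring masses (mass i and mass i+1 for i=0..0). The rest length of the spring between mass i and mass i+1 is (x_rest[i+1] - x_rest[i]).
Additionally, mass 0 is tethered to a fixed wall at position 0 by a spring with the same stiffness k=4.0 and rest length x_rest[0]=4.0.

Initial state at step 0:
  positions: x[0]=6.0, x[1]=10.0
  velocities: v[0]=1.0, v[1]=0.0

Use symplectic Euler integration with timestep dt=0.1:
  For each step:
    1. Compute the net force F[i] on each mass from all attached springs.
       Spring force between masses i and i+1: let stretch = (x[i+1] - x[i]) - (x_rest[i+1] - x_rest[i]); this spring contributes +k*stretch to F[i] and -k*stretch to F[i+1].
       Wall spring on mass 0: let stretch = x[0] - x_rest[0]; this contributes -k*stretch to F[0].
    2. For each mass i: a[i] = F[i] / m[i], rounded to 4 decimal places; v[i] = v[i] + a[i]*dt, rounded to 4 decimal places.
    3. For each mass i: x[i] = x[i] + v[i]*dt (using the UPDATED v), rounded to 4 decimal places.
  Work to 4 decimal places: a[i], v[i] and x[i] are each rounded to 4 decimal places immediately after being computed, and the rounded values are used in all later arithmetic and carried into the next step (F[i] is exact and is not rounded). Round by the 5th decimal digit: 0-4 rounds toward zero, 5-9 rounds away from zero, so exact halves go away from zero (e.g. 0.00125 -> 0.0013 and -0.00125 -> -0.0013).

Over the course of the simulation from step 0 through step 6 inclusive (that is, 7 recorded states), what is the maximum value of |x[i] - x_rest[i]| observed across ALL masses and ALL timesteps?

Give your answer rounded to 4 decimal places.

Step 0: x=[6.0000 10.0000] v=[1.0000 0.0000]
Step 1: x=[6.0600 10.0000] v=[0.6000 0.0000]
Step 2: x=[6.0776 10.0024] v=[0.1760 0.0240]
Step 3: x=[6.0521 10.0078] v=[-0.2546 0.0541]
Step 4: x=[5.9847 10.0150] v=[-0.6739 0.0718]
Step 5: x=[5.8782 10.0210] v=[-1.0648 0.0597]
Step 6: x=[5.7370 10.0213] v=[-1.4119 0.0026]
Max displacement = 2.0776

Answer: 2.0776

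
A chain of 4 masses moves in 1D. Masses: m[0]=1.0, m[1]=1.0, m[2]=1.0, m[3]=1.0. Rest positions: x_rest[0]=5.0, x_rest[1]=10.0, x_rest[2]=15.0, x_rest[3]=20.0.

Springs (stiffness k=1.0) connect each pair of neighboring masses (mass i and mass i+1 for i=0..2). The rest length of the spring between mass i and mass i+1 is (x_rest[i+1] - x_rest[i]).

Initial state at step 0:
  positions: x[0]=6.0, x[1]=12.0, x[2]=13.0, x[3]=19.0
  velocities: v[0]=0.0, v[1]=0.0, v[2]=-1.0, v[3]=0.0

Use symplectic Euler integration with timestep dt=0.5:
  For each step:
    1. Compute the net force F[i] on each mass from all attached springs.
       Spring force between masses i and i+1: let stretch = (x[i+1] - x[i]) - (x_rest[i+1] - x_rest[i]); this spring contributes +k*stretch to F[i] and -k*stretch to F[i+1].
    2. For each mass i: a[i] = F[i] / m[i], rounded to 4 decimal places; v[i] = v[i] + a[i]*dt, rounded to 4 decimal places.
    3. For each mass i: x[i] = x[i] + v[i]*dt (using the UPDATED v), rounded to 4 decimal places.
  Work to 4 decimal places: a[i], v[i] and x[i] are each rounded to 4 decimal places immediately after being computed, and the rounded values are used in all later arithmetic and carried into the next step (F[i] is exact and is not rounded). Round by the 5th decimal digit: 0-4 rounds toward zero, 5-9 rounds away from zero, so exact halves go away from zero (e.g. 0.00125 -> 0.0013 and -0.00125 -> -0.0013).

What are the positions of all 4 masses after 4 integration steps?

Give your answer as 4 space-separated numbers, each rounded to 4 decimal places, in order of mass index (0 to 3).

Step 0: x=[6.0000 12.0000 13.0000 19.0000] v=[0.0000 0.0000 -1.0000 0.0000]
Step 1: x=[6.2500 10.7500 13.7500 18.7500] v=[0.5000 -2.5000 1.5000 -0.5000]
Step 2: x=[6.3750 9.1250 15.0000 18.5000] v=[0.2500 -3.2500 2.5000 -0.5000]
Step 3: x=[5.9375 8.2813 15.6563 18.6250] v=[-0.8750 -1.6875 1.3125 0.2500]
Step 4: x=[4.8360 8.6954 15.2110 19.2579] v=[-2.2031 0.8281 -0.8907 1.2657]

Answer: 4.8360 8.6954 15.2110 19.2579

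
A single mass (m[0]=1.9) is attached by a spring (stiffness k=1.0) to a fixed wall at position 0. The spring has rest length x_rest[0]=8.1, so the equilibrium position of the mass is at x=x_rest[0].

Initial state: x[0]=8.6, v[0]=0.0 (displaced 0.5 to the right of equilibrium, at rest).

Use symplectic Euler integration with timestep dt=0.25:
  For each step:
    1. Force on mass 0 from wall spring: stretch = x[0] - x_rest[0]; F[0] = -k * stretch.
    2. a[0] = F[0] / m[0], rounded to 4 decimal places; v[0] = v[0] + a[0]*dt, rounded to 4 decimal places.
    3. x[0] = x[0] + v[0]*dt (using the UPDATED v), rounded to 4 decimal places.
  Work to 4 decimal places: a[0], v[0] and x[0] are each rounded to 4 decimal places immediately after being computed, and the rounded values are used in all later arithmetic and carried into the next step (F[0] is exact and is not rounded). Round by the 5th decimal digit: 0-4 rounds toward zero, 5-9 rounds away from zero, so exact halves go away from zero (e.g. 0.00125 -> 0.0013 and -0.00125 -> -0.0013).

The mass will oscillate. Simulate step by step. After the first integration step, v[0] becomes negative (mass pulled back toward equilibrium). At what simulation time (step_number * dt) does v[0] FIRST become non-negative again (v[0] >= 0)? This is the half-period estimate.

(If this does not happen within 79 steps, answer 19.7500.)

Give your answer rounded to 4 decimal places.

Answer: 4.5000

Derivation:
Step 0: x=[8.6000] v=[0.0000]
Step 1: x=[8.5836] v=[-0.0658]
Step 2: x=[8.5513] v=[-0.1294]
Step 3: x=[8.5041] v=[-0.1888]
Step 4: x=[8.4436] v=[-0.2420]
Step 5: x=[8.3718] v=[-0.2872]
Step 6: x=[8.2911] v=[-0.3230]
Step 7: x=[8.2041] v=[-0.3482]
Step 8: x=[8.1136] v=[-0.3619]
Step 9: x=[8.0227] v=[-0.3637]
Step 10: x=[7.9343] v=[-0.3535]
Step 11: x=[7.8514] v=[-0.3317]
Step 12: x=[7.7767] v=[-0.2990]
Step 13: x=[7.7126] v=[-0.2565]
Step 14: x=[7.6612] v=[-0.2055]
Step 15: x=[7.6243] v=[-0.1478]
Step 16: x=[7.6030] v=[-0.0852]
Step 17: x=[7.5981] v=[-0.0198]
Step 18: x=[7.6097] v=[0.0463]
First v>=0 after going negative at step 18, time=4.5000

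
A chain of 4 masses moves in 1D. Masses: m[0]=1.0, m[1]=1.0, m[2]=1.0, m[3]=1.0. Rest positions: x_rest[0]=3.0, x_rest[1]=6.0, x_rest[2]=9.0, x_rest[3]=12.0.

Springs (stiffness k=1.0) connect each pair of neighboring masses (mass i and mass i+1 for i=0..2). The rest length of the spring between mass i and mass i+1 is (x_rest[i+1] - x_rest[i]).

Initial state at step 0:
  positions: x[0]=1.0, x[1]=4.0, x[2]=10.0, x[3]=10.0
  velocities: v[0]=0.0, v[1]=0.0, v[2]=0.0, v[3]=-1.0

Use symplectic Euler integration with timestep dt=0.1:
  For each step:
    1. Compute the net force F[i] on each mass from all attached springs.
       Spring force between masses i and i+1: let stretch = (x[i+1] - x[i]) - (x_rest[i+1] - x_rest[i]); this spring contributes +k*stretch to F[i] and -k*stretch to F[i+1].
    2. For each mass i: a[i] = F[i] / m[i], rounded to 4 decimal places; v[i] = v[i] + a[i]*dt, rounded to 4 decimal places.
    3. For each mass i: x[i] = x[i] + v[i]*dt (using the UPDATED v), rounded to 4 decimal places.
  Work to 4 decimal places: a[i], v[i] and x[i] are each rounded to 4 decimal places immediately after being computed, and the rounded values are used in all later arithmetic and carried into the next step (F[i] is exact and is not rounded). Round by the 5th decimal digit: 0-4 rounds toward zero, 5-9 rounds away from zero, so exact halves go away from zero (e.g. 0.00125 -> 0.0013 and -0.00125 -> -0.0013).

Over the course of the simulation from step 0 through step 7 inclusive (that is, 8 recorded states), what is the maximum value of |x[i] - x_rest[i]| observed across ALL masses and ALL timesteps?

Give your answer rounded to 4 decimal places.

Step 0: x=[1.0000 4.0000 10.0000 10.0000] v=[0.0000 0.0000 0.0000 -1.0000]
Step 1: x=[1.0000 4.0300 9.9400 9.9300] v=[0.0000 0.3000 -0.6000 -0.7000]
Step 2: x=[1.0003 4.0888 9.8208 9.8901] v=[0.0030 0.5880 -1.1920 -0.3990]
Step 3: x=[1.0015 4.1740 9.6450 9.8795] v=[0.0119 0.8524 -1.7583 -0.1059]
Step 4: x=[1.0044 4.2822 9.4168 9.8966] v=[0.0292 1.0823 -2.2820 0.1707]
Step 5: x=[1.0101 4.4090 9.1421 9.9389] v=[0.0570 1.2680 -2.7475 0.4227]
Step 6: x=[1.0198 4.5491 8.8280 10.0032] v=[0.0969 1.4014 -3.1411 0.6430]
Step 7: x=[1.0348 4.6967 8.4829 10.0858] v=[0.1498 1.4764 -3.4515 0.8255]
Max displacement = 2.1205

Answer: 2.1205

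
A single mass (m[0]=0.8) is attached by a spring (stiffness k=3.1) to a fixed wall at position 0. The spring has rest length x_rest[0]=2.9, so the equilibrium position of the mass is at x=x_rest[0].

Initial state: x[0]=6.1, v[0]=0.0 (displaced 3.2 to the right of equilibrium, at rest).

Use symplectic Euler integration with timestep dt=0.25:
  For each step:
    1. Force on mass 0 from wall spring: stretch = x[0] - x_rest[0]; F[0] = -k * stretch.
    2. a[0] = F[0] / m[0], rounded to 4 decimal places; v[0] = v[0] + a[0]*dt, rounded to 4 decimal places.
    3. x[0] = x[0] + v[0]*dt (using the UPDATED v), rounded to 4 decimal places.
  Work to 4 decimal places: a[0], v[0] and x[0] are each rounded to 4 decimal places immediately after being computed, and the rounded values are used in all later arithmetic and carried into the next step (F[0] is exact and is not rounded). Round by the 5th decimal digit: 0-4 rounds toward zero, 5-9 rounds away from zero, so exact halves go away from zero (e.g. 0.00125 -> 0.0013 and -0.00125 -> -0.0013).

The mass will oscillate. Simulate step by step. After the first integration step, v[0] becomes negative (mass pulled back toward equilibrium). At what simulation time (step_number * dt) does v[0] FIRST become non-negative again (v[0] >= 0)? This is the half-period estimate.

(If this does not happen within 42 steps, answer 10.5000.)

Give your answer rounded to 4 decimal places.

Step 0: x=[6.1000] v=[0.0000]
Step 1: x=[5.3250] v=[-3.1000]
Step 2: x=[3.9627] v=[-5.4492]
Step 3: x=[2.3430] v=[-6.4787]
Step 4: x=[0.8582] v=[-5.9391]
Step 5: x=[-0.1321] v=[-3.9611]
Step 6: x=[-0.3881] v=[-1.0238]
Step 7: x=[0.1523] v=[2.1616]
First v>=0 after going negative at step 7, time=1.7500

Answer: 1.7500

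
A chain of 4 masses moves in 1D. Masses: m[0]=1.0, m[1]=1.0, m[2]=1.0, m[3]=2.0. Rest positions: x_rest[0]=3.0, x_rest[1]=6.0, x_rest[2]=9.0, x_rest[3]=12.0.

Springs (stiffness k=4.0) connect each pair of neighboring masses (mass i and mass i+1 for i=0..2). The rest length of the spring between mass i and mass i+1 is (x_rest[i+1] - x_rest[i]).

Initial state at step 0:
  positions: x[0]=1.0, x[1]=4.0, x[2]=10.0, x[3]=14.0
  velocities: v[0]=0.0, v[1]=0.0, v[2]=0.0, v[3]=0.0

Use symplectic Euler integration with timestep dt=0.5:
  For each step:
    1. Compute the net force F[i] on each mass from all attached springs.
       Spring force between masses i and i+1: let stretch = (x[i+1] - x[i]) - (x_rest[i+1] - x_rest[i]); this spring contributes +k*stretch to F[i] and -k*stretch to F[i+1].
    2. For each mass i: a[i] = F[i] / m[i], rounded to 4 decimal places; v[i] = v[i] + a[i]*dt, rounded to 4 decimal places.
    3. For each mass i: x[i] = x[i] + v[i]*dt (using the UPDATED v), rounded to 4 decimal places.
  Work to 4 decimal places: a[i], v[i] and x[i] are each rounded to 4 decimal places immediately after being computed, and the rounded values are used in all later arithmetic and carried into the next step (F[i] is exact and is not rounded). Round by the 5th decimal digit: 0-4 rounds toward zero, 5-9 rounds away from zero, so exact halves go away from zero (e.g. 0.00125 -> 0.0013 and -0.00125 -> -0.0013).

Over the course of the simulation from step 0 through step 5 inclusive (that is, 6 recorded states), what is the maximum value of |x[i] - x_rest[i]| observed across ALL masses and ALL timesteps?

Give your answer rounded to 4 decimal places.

Step 0: x=[1.0000 4.0000 10.0000 14.0000] v=[0.0000 0.0000 0.0000 0.0000]
Step 1: x=[1.0000 7.0000 8.0000 13.5000] v=[0.0000 6.0000 -4.0000 -1.0000]
Step 2: x=[4.0000 5.0000 10.5000 11.7500] v=[6.0000 -4.0000 5.0000 -3.5000]
Step 3: x=[5.0000 7.5000 8.7500 10.8750] v=[2.0000 5.0000 -3.5000 -1.7500]
Step 4: x=[5.5000 8.7500 7.8750 10.4375] v=[1.0000 2.5000 -1.7500 -0.8750]
Step 5: x=[6.2500 5.8750 10.4375 10.2188] v=[1.5000 -5.7500 5.1250 -0.4375]
Max displacement = 3.2500

Answer: 3.2500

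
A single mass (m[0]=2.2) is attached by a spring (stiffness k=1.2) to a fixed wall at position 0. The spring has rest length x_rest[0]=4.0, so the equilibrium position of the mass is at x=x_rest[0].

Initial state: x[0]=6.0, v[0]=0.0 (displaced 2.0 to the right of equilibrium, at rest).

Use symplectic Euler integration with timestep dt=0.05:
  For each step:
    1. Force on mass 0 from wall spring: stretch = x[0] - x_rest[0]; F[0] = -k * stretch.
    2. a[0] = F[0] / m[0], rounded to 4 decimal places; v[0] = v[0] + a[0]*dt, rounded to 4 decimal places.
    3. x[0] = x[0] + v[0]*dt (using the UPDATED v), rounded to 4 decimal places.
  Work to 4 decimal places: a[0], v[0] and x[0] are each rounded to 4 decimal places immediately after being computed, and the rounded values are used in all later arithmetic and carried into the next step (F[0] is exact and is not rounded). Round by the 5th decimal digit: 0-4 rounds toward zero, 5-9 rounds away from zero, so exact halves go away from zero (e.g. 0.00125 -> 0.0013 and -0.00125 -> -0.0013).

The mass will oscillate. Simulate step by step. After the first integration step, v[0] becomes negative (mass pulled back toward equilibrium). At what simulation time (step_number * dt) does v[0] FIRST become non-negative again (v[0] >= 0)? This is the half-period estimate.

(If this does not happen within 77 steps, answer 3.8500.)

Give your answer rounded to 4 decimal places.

Answer: 3.8500

Derivation:
Step 0: x=[6.0000] v=[0.0000]
Step 1: x=[5.9973] v=[-0.0545]
Step 2: x=[5.9919] v=[-0.1090]
Step 3: x=[5.9837] v=[-0.1633]
Step 4: x=[5.9728] v=[-0.2174]
Step 5: x=[5.9592] v=[-0.2712]
Step 6: x=[5.9430] v=[-0.3246]
Step 7: x=[5.9241] v=[-0.3776]
Step 8: x=[5.9026] v=[-0.4301]
Step 9: x=[5.8785] v=[-0.4820]
Step 10: x=[5.8518] v=[-0.5332]
Step 11: x=[5.8226] v=[-0.5837]
Step 12: x=[5.7909] v=[-0.6334]
Step 13: x=[5.7568] v=[-0.6822]
Step 14: x=[5.7203] v=[-0.7301]
Step 15: x=[5.6815] v=[-0.7770]
Step 16: x=[5.6404] v=[-0.8229]
Step 17: x=[5.5970] v=[-0.8676]
Step 18: x=[5.5514] v=[-0.9112]
Step 19: x=[5.5037] v=[-0.9535]
Step 20: x=[5.4540] v=[-0.9945]
Step 21: x=[5.4023] v=[-1.0342]
Step 22: x=[5.3487] v=[-1.0724]
Step 23: x=[5.2932] v=[-1.1092]
Step 24: x=[5.2360] v=[-1.1445]
Step 25: x=[5.1771] v=[-1.1782]
Step 26: x=[5.1166] v=[-1.2103]
Step 27: x=[5.0546] v=[-1.2408]
Step 28: x=[4.9911] v=[-1.2696]
Step 29: x=[4.9263] v=[-1.2966]
Step 30: x=[4.8602] v=[-1.3219]
Step 31: x=[4.7929] v=[-1.3454]
Step 32: x=[4.7246] v=[-1.3670]
Step 33: x=[4.6553] v=[-1.3868]
Step 34: x=[4.5851] v=[-1.4047]
Step 35: x=[4.5141] v=[-1.4207]
Step 36: x=[4.4424] v=[-1.4347]
Step 37: x=[4.3701] v=[-1.4468]
Step 38: x=[4.2973] v=[-1.4569]
Step 39: x=[4.2241] v=[-1.4650]
Step 40: x=[4.1505] v=[-1.4711]
Step 41: x=[4.0767] v=[-1.4752]
Step 42: x=[4.0028] v=[-1.4773]
Step 43: x=[3.9289] v=[-1.4774]
Step 44: x=[3.8551] v=[-1.4755]
Step 45: x=[3.7815] v=[-1.4716]
Step 46: x=[3.7082] v=[-1.4656]
Step 47: x=[3.6353] v=[-1.4576]
Step 48: x=[3.5629] v=[-1.4477]
Step 49: x=[3.4911] v=[-1.4358]
Step 50: x=[3.4200] v=[-1.4219]
Step 51: x=[3.3497] v=[-1.4061]
Step 52: x=[3.2803] v=[-1.3884]
Step 53: x=[3.2119] v=[-1.3688]
Step 54: x=[3.1445] v=[-1.3473]
Step 55: x=[3.0783] v=[-1.3240]
Step 56: x=[3.0134] v=[-1.2989]
Step 57: x=[2.9498] v=[-1.2720]
Step 58: x=[2.8876] v=[-1.2434]
Step 59: x=[2.8269] v=[-1.2131]
Step 60: x=[2.7678] v=[-1.1811]
Step 61: x=[2.7104] v=[-1.1475]
Step 62: x=[2.6548] v=[-1.1123]
Step 63: x=[2.6010] v=[-1.0756]
Step 64: x=[2.5491] v=[-1.0374]
Step 65: x=[2.4992] v=[-0.9978]
Step 66: x=[2.4514] v=[-0.9569]
Step 67: x=[2.4057] v=[-0.9147]
Step 68: x=[2.3621] v=[-0.8712]
Step 69: x=[2.3208] v=[-0.8265]
Step 70: x=[2.2818] v=[-0.7807]
Step 71: x=[2.2451] v=[-0.7338]
Step 72: x=[2.2108] v=[-0.6859]
Step 73: x=[2.1789] v=[-0.6371]
Step 74: x=[2.1495] v=[-0.5874]
Step 75: x=[2.1227] v=[-0.5369]
Step 76: x=[2.0984] v=[-0.4857]
Step 77: x=[2.0767] v=[-0.4338]
v[0] did not become non-negative within 77 steps; using fallback time=3.8500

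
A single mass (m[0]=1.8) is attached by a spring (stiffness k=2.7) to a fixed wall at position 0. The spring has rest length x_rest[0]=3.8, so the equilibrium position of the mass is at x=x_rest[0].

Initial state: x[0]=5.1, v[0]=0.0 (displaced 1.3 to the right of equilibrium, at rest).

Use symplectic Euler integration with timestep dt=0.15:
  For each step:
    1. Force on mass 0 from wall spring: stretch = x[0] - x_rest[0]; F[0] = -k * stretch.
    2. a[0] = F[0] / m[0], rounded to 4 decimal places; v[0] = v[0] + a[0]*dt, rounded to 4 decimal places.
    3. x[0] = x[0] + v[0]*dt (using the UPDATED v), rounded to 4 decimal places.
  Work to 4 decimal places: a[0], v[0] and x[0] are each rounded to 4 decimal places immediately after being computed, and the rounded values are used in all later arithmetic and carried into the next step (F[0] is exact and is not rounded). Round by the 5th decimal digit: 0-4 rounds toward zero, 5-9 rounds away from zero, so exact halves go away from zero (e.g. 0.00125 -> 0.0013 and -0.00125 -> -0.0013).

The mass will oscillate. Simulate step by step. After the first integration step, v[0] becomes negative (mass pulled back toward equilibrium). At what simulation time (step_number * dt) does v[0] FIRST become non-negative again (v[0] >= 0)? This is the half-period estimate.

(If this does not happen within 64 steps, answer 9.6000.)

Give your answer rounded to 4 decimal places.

Answer: 2.7000

Derivation:
Step 0: x=[5.1000] v=[0.0000]
Step 1: x=[5.0561] v=[-0.2925]
Step 2: x=[4.9698] v=[-0.5751]
Step 3: x=[4.8441] v=[-0.8383]
Step 4: x=[4.6831] v=[-1.0732]
Step 5: x=[4.4923] v=[-1.2719]
Step 6: x=[4.2781] v=[-1.4277]
Step 7: x=[4.0478] v=[-1.5353]
Step 8: x=[3.8091] v=[-1.5911]
Step 9: x=[3.5701] v=[-1.5932]
Step 10: x=[3.3389] v=[-1.5415]
Step 11: x=[3.1232] v=[-1.4377]
Step 12: x=[2.9304] v=[-1.2854]
Step 13: x=[2.7669] v=[-1.0897]
Step 14: x=[2.6383] v=[-0.8572]
Step 15: x=[2.5489] v=[-0.5958]
Step 16: x=[2.5018] v=[-0.3143]
Step 17: x=[2.4985] v=[-0.0222]
Step 18: x=[2.5391] v=[0.2706]
First v>=0 after going negative at step 18, time=2.7000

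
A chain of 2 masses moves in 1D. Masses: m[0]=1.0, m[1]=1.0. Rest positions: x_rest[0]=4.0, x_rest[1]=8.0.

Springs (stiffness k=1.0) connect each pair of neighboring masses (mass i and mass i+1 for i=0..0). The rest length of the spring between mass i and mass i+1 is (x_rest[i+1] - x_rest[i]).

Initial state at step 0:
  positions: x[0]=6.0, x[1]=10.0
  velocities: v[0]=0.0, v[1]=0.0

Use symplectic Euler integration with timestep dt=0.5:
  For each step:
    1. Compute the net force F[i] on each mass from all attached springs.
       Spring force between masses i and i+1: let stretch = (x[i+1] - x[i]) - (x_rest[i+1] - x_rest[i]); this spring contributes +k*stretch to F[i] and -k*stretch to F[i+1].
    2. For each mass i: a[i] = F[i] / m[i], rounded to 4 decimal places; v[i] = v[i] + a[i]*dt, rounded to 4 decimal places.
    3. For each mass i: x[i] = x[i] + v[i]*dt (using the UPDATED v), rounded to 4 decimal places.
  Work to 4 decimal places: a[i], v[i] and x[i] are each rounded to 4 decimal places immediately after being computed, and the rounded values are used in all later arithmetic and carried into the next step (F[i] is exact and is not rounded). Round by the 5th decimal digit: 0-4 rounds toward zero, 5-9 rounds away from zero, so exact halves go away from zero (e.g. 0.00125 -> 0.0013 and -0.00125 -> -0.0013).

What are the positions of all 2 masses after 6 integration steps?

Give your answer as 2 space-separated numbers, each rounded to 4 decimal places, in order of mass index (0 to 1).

Step 0: x=[6.0000 10.0000] v=[0.0000 0.0000]
Step 1: x=[6.0000 10.0000] v=[0.0000 0.0000]
Step 2: x=[6.0000 10.0000] v=[0.0000 0.0000]
Step 3: x=[6.0000 10.0000] v=[0.0000 0.0000]
Step 4: x=[6.0000 10.0000] v=[0.0000 0.0000]
Step 5: x=[6.0000 10.0000] v=[0.0000 0.0000]
Step 6: x=[6.0000 10.0000] v=[0.0000 0.0000]

Answer: 6.0000 10.0000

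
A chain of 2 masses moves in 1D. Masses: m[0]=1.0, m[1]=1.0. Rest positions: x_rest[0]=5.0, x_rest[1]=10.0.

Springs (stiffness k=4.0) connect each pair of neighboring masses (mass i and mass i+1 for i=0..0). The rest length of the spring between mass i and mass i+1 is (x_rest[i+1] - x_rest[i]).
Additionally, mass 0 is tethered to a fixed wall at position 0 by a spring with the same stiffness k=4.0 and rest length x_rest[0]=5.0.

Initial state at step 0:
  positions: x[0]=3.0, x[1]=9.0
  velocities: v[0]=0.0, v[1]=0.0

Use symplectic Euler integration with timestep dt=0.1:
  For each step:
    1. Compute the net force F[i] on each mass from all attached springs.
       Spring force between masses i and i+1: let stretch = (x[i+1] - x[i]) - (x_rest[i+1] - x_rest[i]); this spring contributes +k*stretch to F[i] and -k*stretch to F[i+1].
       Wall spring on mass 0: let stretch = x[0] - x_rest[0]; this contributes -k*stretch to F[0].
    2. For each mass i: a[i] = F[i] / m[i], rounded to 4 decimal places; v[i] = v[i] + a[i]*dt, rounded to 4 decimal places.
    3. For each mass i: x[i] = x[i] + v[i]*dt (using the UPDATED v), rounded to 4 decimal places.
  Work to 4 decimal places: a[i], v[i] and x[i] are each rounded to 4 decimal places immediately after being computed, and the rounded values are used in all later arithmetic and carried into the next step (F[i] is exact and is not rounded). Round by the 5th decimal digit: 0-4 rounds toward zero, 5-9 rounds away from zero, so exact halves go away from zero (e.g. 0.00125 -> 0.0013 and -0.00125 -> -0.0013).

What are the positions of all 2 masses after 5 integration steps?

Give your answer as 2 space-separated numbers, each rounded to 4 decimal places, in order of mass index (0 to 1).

Answer: 4.4392 8.6050

Derivation:
Step 0: x=[3.0000 9.0000] v=[0.0000 0.0000]
Step 1: x=[3.1200 8.9600] v=[1.2000 -0.4000]
Step 2: x=[3.3488 8.8864] v=[2.2880 -0.7360]
Step 3: x=[3.6652 8.7913] v=[3.1635 -0.9510]
Step 4: x=[4.0400 8.6912] v=[3.7479 -1.0014]
Step 5: x=[4.4392 8.6050] v=[3.9924 -0.8619]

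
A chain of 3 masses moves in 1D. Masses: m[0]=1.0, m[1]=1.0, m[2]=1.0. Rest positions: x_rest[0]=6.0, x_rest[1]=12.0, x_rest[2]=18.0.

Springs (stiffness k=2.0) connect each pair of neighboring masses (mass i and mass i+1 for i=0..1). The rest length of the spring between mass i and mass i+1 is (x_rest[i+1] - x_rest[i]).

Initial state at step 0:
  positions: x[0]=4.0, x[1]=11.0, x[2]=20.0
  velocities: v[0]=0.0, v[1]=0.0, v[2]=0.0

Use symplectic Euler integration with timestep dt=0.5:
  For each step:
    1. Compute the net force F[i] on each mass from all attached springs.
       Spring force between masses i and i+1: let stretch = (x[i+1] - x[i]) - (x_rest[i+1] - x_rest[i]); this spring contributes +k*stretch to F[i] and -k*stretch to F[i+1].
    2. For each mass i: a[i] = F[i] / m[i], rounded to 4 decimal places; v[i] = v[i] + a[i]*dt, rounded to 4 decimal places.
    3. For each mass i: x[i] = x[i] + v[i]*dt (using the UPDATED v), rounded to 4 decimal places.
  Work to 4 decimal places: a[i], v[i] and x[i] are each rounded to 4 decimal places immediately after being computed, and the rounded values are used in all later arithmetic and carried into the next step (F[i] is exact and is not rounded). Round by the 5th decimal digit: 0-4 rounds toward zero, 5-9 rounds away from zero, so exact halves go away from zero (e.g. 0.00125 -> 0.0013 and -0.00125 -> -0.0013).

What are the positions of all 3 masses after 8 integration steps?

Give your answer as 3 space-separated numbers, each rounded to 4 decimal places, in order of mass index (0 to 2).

Answer: 3.6368 11.4923 19.8712

Derivation:
Step 0: x=[4.0000 11.0000 20.0000] v=[0.0000 0.0000 0.0000]
Step 1: x=[4.5000 12.0000 18.5000] v=[1.0000 2.0000 -3.0000]
Step 2: x=[5.7500 12.5000 16.7500] v=[2.5000 1.0000 -3.5000]
Step 3: x=[7.3750 11.7500 15.8750] v=[3.2500 -1.5000 -1.7500]
Step 4: x=[8.1875 10.8750 15.9375] v=[1.6250 -1.7500 0.1250]
Step 5: x=[7.3438 11.1875 16.4688] v=[-1.6875 0.6250 1.0625]
Step 6: x=[5.4219 12.2188 17.3594] v=[-3.8438 2.0626 1.7812]
Step 7: x=[3.8985 12.4220 18.6797] v=[-3.0469 0.4063 2.6406]
Step 8: x=[3.6368 11.4923 19.8712] v=[-0.5234 -1.8595 2.3829]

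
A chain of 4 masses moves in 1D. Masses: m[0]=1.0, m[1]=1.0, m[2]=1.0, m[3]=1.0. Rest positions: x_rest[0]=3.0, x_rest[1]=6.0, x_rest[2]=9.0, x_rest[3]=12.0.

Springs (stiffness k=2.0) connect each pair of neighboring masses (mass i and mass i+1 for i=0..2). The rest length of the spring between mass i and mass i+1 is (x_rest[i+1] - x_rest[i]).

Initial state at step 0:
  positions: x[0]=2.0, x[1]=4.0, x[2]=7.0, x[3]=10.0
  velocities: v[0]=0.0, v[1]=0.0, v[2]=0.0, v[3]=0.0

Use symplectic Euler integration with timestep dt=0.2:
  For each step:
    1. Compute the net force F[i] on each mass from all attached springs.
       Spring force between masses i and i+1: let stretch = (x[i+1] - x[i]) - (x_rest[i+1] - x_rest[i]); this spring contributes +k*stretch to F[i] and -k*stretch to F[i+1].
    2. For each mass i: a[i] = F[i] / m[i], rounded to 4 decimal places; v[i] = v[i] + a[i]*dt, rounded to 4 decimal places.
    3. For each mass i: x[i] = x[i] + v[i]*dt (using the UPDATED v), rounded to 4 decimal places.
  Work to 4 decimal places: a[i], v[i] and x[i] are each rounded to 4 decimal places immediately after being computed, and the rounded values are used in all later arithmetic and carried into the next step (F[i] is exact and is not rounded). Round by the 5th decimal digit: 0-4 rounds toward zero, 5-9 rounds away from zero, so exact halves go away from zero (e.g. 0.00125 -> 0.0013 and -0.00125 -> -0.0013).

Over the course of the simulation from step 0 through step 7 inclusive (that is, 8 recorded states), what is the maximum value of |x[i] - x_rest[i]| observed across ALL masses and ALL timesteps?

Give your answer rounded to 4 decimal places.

Answer: 2.0788

Derivation:
Step 0: x=[2.0000 4.0000 7.0000 10.0000] v=[0.0000 0.0000 0.0000 0.0000]
Step 1: x=[1.9200 4.0800 7.0000 10.0000] v=[-0.4000 0.4000 0.0000 0.0000]
Step 2: x=[1.7728 4.2208 7.0064 10.0000] v=[-0.7360 0.7040 0.0320 0.0000]
Step 3: x=[1.5814 4.3886 7.0294 10.0005] v=[-0.9568 0.8390 0.1152 0.0026]
Step 4: x=[1.3746 4.5431 7.0789 10.0033] v=[-1.0339 0.7724 0.2473 0.0142]
Step 5: x=[1.1813 4.6470 7.1594 10.0122] v=[-0.9665 0.5193 0.4027 0.0444]
Step 6: x=[1.0253 4.6746 7.2672 10.0329] v=[-0.7802 0.1380 0.5389 0.1033]
Step 7: x=[0.9212 4.6177 7.3888 10.0723] v=[-0.5205 -0.2847 0.6081 0.1970]
Max displacement = 2.0788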